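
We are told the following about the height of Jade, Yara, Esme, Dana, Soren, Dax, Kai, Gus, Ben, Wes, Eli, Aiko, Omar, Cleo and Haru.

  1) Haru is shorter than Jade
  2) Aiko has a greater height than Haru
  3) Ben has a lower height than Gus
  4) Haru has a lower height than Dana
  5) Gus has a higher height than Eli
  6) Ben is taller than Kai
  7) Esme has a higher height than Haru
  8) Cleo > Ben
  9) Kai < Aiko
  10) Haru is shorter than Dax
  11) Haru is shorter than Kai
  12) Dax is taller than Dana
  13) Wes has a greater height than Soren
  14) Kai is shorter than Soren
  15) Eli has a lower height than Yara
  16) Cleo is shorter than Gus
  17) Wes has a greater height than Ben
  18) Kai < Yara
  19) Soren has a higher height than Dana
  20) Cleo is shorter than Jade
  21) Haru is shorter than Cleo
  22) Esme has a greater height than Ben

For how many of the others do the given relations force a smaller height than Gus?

The elements the relations force below Gus are Haru, Kai, Ben, Eli, Cleo — no chain reaches any other.
That is 5.

5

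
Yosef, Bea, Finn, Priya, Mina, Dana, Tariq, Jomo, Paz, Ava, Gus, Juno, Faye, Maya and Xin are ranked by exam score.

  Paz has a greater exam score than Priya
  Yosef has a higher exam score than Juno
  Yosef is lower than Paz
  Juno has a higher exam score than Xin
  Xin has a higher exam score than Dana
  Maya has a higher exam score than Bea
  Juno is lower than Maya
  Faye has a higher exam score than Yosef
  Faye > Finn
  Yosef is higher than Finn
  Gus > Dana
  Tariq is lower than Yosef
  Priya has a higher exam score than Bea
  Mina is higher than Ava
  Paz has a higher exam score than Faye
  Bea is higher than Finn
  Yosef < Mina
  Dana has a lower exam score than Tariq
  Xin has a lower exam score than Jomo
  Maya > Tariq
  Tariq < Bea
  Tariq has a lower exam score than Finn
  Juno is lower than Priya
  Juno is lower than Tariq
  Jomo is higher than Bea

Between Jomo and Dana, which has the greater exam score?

Jomo

The relevant relations are Dana < Xin; Xin < Juno; Juno < Tariq; Tariq < Finn; Finn < Bea; Bea < Jomo.
Together: Dana < Xin < Juno < Tariq < Finn < Bea < Jomo.
So Dana < Jomo; Jomo is the higher of the two.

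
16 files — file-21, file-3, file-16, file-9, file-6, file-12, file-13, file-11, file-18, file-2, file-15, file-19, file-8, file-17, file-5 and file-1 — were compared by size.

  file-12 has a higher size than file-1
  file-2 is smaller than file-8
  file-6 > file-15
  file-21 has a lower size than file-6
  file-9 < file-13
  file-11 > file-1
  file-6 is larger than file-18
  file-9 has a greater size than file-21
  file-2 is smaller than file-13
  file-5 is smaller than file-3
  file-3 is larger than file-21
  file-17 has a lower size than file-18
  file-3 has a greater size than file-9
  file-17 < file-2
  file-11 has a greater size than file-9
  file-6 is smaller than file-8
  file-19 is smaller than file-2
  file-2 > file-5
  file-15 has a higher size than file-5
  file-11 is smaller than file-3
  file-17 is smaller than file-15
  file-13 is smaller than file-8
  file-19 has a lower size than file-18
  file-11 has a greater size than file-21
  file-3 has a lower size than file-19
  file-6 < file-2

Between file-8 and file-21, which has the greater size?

Link the given pairs in sequence: file-21 < file-9; file-9 < file-11; file-11 < file-3; file-3 < file-19; file-19 < file-18; file-18 < file-6; file-6 < file-2; file-2 < file-13; file-13 < file-8.
Chaining these gives file-21 < file-9 < file-11 < file-3 < file-19 < file-18 < file-6 < file-2 < file-13 < file-8.
So file-21 < file-8; file-8 is the larger of the two.

file-8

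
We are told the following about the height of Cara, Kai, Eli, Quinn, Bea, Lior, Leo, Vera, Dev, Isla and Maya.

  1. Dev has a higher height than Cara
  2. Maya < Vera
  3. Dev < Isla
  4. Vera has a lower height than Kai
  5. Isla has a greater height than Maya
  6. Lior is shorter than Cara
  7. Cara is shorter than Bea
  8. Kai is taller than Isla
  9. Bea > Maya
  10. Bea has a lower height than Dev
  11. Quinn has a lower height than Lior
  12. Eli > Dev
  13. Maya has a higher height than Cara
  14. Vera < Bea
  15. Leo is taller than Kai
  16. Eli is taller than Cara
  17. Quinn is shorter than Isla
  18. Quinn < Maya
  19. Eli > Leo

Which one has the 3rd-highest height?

Kai

The consecutive relations fix a unique order: Quinn < Lior < Cara < Maya < Vera < Bea < Dev < Isla < Kai < Leo < Eli.
The 3rd largest is Kai.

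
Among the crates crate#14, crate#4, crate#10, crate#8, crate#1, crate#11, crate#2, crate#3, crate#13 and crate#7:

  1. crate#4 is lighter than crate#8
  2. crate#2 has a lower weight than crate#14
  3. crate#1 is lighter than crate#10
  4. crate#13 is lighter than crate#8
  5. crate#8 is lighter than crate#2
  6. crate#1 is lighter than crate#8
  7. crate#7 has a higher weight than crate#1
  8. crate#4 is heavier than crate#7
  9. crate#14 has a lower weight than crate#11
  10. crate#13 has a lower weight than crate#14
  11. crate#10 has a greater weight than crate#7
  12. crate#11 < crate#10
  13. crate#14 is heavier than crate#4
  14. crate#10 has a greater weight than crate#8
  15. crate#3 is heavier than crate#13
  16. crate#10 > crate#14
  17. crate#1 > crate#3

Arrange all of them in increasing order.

crate#13 < crate#3 < crate#1 < crate#7 < crate#4 < crate#8 < crate#2 < crate#14 < crate#11 < crate#10

Nothing is placed below crate#13, so it is least; from there crate#13 < crate#3; crate#3 < crate#1; crate#1 < crate#7; crate#7 < crate#4; crate#4 < crate#8; crate#8 < crate#2; crate#2 < crate#14; crate#14 < crate#11; crate#11 < crate#10, each given directly.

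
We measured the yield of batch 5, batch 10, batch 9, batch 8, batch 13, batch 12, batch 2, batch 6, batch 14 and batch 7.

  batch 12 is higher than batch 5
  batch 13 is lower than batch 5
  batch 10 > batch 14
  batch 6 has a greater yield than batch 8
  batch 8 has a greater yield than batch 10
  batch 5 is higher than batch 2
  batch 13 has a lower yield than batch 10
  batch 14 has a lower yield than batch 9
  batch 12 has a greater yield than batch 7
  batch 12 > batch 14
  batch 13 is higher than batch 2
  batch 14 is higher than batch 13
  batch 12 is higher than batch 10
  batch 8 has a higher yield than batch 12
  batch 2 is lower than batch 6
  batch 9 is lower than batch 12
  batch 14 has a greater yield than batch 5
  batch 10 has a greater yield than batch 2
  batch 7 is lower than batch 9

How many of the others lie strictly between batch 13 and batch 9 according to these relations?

2

Chaining upward from batch 13 reaches: batch 5, batch 14, batch 10, batch 12, batch 8, batch 6.
Chaining downward from batch 9 reaches: batch 2, batch 7, batch 5, batch 14.
Strictly between batch 13 and batch 9 are those in both lists: batch 5, batch 14 — 2 elements.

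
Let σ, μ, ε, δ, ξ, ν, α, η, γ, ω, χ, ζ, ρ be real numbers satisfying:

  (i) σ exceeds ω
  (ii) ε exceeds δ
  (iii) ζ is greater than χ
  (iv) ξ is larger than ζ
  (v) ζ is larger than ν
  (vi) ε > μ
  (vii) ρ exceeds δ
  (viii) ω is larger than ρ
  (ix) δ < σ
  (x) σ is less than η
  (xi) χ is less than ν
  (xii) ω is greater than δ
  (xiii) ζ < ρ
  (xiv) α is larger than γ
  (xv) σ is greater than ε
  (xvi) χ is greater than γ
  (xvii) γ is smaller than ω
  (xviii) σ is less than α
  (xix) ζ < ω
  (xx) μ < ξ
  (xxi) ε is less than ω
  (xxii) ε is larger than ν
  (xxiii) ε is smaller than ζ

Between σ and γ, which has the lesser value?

Link the given pairs in sequence: γ < χ; χ < ν; ν < ε; ε < ζ; ζ < ρ; ρ < ω; ω < σ.
Together: γ < χ < ν < ε < ζ < ρ < ω < σ.
So γ < σ; γ is the smaller of the two.

γ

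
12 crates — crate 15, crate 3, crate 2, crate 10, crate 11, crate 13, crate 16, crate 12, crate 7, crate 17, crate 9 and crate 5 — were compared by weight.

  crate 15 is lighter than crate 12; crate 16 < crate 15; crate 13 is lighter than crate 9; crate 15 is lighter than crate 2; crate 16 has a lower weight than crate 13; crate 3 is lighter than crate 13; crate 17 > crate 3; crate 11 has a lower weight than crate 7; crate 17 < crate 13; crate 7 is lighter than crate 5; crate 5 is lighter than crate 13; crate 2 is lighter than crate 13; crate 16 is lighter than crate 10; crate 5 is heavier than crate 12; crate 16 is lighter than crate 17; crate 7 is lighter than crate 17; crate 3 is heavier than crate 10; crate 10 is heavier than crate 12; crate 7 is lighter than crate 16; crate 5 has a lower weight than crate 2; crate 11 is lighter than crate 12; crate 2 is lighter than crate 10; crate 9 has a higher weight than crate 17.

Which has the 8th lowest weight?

Chaining the given pairs: crate 11 < crate 7 < crate 16 < crate 15 < crate 12 < crate 5 < crate 2 < crate 10 < crate 3 < crate 17 < crate 13 < crate 9.
The 8th smallest is crate 10.

crate 10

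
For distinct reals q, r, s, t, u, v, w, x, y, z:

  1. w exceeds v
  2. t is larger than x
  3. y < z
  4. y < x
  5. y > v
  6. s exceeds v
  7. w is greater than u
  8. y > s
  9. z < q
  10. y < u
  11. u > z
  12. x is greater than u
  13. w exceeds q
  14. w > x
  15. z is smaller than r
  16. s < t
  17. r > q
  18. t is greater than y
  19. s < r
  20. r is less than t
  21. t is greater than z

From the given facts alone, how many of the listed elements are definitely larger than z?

The elements the relations force above z are q, u, x, r, t, w — no chain reaches any other.
That is 6.

6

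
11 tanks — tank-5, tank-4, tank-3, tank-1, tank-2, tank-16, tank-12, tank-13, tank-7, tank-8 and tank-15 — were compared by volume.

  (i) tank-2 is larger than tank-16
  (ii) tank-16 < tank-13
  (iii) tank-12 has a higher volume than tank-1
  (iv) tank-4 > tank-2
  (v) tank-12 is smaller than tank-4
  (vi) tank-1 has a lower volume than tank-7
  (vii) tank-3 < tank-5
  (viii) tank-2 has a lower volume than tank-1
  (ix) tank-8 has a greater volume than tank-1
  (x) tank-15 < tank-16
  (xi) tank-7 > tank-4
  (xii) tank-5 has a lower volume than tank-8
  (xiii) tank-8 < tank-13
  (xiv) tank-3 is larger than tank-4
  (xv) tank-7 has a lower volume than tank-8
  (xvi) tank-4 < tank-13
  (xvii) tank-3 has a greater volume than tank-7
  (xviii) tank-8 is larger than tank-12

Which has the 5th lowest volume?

The consecutive relations fix a unique order: tank-15 < tank-16 < tank-2 < tank-1 < tank-12 < tank-4 < tank-7 < tank-3 < tank-5 < tank-8 < tank-13.
Counting 5 from the smallest end gives tank-12.

tank-12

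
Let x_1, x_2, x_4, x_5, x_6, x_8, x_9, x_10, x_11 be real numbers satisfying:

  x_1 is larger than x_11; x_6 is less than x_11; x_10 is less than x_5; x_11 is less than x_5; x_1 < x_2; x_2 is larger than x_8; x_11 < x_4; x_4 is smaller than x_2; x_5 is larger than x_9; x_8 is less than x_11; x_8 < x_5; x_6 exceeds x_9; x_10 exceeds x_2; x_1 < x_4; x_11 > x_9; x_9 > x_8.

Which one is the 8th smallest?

x_10

Chaining the given pairs: x_8 < x_9 < x_6 < x_11 < x_1 < x_4 < x_2 < x_10 < x_5.
Counting 8 from the smallest end gives x_10.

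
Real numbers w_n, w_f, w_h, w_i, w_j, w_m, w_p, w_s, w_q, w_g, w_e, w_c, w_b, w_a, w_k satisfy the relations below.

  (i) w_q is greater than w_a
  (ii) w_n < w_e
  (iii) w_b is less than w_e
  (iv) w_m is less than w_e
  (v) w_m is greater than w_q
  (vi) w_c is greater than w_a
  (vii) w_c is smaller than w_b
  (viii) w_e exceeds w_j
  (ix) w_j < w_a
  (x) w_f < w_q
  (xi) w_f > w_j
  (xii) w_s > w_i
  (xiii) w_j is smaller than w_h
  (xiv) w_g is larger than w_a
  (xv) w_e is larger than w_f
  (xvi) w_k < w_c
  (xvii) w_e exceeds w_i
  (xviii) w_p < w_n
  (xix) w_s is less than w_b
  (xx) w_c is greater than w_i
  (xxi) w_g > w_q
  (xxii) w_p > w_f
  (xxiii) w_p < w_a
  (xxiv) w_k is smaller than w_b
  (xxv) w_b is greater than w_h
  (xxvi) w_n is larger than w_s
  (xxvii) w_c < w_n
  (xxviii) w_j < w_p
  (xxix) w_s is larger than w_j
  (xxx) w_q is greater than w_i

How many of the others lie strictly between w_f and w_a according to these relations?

The relations place w_f below w_a. An element lies strictly between them when it is forced above w_f and also forced below w_a.
Above w_f: {w_p, w_q, w_c, w_b, w_g, w_n, w_m, w_e}. Below w_a: {w_j, w_p}.
Intersection: {w_p} — 1.

1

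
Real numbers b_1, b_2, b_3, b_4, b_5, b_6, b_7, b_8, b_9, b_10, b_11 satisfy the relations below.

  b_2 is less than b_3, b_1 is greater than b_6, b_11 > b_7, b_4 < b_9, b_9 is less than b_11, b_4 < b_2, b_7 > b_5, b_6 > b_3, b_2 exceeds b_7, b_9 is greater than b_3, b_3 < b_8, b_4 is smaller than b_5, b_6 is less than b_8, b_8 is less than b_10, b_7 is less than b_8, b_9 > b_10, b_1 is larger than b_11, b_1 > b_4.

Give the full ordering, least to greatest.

b_4 < b_5 < b_7 < b_2 < b_3 < b_6 < b_8 < b_10 < b_9 < b_11 < b_1

The consecutive links are each given: b_4 < b_5; b_5 < b_7; b_7 < b_2; b_2 < b_3; b_3 < b_6; b_6 < b_8; b_8 < b_10; b_10 < b_9; b_9 < b_11; b_11 < b_1.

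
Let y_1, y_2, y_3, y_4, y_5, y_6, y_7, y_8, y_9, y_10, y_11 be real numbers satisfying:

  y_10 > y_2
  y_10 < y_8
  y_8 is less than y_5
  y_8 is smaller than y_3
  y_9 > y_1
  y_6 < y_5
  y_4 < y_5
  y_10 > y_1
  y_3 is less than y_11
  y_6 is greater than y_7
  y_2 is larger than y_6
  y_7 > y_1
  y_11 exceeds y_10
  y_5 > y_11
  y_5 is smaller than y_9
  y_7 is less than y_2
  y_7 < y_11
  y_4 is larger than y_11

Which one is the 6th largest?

The consecutive relations fix a unique order: y_1 < y_7 < y_6 < y_2 < y_10 < y_8 < y_3 < y_11 < y_4 < y_5 < y_9.
The 6th largest is y_8.

y_8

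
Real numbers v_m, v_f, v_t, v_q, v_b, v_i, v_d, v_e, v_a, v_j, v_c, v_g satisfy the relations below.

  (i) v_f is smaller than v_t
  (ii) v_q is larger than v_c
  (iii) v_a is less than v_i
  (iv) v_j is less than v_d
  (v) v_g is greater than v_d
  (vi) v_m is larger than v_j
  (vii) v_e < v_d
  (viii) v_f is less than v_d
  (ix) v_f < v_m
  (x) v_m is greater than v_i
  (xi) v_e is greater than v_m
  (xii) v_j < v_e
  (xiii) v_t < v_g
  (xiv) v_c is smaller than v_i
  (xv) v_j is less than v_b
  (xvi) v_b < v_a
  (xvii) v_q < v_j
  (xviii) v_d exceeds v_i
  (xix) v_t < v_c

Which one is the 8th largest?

v_j

Piecing the relations together gives one ordering: v_f < v_t < v_c < v_q < v_j < v_b < v_a < v_i < v_m < v_e < v_d < v_g.
The 8th largest is v_j.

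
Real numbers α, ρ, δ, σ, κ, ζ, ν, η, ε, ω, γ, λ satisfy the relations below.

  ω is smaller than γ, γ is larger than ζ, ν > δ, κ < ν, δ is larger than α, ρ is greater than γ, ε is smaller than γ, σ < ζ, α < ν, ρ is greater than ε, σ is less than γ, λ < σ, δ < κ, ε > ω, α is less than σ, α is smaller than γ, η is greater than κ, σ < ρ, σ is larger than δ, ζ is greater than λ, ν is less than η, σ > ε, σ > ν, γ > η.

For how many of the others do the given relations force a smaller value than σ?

7

The elements the relations force below σ are λ, α, δ, ω, κ, ε, ν — no chain reaches any other.
That is 7.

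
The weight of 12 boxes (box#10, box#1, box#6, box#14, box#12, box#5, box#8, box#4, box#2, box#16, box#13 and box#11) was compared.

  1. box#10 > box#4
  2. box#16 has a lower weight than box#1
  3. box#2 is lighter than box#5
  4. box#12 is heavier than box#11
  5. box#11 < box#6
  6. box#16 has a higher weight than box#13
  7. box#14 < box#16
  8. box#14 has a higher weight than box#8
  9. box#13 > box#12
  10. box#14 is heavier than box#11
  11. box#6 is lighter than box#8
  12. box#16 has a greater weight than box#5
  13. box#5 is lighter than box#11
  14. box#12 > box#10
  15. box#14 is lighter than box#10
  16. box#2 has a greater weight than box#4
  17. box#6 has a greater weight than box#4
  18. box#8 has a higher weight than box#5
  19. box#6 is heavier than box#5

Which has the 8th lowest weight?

box#10

The consecutive relations fix a unique order: box#4 < box#2 < box#5 < box#11 < box#6 < box#8 < box#14 < box#10 < box#12 < box#13 < box#16 < box#1.
Counting 8 from the smallest end gives box#10.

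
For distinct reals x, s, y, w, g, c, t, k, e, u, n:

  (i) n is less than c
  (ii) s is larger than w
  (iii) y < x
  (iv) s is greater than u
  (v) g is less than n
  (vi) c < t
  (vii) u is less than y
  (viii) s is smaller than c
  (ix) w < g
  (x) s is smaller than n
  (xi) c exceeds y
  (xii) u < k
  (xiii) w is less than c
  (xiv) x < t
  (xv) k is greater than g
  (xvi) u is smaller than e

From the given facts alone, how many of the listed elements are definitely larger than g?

4

The elements the relations force above g are k, n, c, t — no chain reaches any other.
That is 4.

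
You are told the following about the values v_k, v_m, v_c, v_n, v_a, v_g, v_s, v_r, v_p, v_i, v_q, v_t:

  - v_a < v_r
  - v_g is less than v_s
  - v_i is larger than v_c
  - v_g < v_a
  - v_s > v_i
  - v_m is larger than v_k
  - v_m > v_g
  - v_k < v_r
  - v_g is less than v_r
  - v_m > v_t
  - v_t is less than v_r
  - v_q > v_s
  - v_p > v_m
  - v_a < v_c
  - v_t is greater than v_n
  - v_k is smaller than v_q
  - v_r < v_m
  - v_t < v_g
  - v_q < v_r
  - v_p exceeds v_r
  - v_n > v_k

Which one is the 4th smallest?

The consecutive relations fix a unique order: v_k < v_n < v_t < v_g < v_a < v_c < v_i < v_s < v_q < v_r < v_m < v_p.
Counting 4 from the smallest end gives v_g.

v_g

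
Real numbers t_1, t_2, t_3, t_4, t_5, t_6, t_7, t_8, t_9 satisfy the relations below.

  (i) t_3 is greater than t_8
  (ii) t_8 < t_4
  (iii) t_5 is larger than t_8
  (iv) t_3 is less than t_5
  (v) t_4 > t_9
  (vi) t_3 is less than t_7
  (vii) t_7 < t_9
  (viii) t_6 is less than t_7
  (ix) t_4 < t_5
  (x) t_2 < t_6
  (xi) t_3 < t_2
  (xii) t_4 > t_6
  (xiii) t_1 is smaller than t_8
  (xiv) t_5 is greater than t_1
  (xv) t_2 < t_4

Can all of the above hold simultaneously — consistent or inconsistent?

Every relation is compatible with t_1 < t_8 < t_3 < t_2 < t_6 < t_7 < t_9 < t_4 < t_5; the set is consistent.

consistent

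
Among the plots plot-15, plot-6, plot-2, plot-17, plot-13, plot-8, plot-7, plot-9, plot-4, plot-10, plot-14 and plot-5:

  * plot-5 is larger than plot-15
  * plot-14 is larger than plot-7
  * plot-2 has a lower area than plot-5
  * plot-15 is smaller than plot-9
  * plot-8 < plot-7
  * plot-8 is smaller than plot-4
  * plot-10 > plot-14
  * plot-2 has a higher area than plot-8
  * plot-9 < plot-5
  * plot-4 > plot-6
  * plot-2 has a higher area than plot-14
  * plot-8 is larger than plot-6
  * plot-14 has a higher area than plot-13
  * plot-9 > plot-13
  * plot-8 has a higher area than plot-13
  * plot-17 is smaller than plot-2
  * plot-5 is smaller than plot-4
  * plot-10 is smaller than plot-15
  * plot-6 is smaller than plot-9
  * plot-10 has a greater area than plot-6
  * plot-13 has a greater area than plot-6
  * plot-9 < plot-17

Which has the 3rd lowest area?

plot-8

The consecutive relations fix a unique order: plot-6 < plot-13 < plot-8 < plot-7 < plot-14 < plot-10 < plot-15 < plot-9 < plot-17 < plot-2 < plot-5 < plot-4.
Counting 3 from the smallest end gives plot-8.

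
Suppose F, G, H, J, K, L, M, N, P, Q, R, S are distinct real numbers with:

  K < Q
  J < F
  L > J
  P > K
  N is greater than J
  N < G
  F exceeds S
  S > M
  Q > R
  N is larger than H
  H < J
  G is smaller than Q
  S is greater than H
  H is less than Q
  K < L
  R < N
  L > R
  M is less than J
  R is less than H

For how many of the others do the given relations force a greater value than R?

Directly above R: H, N, Q, L.
One step further: S, J, G (7 so far).
One step further: F (8 so far).
No other element is forced above R by the given relations, so the count is 8.

8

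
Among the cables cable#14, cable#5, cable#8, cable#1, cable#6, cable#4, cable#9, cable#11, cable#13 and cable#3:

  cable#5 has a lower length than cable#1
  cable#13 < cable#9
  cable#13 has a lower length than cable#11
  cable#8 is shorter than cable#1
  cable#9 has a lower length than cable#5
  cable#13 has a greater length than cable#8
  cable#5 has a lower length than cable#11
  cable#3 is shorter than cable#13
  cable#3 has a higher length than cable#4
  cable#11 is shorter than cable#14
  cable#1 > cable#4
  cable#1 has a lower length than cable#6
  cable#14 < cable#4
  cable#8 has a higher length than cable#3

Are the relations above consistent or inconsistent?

Chaining the given relations yields cable#3 < cable#8 < cable#13 < cable#9 < cable#5 < cable#11 < cable#14 < cable#4, so cable#3 < cable#4. But one relation states cable#4 < cable#3. These cannot both hold.

inconsistent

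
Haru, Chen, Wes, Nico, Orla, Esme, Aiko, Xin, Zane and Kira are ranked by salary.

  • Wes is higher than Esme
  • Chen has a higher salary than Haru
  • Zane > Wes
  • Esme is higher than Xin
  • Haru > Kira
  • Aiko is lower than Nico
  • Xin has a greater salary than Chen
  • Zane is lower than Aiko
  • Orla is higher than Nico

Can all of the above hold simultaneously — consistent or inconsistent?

Every relation is compatible with Kira < Haru < Chen < Xin < Esme < Wes < Zane < Aiko < Nico < Orla; the set is consistent.

consistent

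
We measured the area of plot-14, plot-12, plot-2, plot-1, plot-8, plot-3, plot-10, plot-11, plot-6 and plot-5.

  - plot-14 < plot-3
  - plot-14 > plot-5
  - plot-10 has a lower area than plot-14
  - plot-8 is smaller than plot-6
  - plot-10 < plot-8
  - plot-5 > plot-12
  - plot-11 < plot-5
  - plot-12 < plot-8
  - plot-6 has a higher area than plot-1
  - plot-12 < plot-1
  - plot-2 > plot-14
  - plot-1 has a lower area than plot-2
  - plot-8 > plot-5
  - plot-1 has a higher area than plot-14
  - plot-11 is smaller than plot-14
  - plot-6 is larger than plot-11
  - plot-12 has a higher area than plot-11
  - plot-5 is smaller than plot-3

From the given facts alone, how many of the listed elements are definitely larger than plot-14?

4

The elements the relations force above plot-14 are plot-1, plot-2, plot-3, plot-6 — no chain reaches any other.
That is 4.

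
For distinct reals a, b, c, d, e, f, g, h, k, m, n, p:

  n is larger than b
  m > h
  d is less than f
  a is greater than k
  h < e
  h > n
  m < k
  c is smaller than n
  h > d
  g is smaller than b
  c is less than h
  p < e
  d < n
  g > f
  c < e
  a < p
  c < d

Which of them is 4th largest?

k

Piecing the relations together gives one ordering: c < d < f < g < b < n < h < m < k < a < p < e.
The 4th largest is k.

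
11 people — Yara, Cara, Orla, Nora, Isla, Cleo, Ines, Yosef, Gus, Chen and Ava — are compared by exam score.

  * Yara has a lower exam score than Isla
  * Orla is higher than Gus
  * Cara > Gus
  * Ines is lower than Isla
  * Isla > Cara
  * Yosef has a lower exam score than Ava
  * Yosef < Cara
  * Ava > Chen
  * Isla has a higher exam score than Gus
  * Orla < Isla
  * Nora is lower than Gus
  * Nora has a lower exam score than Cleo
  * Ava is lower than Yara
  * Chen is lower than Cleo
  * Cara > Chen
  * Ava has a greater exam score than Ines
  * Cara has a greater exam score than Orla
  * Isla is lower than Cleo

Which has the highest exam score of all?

Cleo

Chen is not greatest since Chen < Cara; Yosef is not greatest since Yosef < Ava; Nora is not greatest since Nora < Gus; Ines is not greatest since Ines < Isla; Gus is not greatest since Gus < Isla; Ava is not greatest since Ava < Yara; Orla is not greatest since Orla < Cara; Cara is not greatest since Cara < Isla; Yara is not greatest since Yara < Isla; Isla is not greatest since Isla < Cleo.
Only Cleo has nothing above it, so Cleo is the highest exam score.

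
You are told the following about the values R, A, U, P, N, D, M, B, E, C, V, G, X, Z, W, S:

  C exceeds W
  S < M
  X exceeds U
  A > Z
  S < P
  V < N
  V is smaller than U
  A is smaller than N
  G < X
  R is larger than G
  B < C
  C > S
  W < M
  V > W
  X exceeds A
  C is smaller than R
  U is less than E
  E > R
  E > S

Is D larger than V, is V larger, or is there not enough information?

Following every chain through V: above V we get U, X, N, E; below V we get W.
D is not reached, and no chain runs the other way from D to V.
So the given relations leave the order of V and D undetermined.

undetermined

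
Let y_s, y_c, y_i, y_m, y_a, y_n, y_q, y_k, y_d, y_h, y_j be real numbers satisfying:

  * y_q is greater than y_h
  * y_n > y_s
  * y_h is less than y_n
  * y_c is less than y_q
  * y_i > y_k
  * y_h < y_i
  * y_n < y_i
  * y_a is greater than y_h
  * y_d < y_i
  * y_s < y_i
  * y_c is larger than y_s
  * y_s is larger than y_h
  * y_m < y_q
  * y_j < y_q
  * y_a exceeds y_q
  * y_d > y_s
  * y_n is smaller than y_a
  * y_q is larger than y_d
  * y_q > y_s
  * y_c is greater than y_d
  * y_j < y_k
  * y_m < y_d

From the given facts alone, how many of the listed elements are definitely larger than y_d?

4

From y_d the given relations immediately reach y_c, y_q, y_i.
From those, y_a — 4 in total.
Nothing else is reachable above y_d; 4 in all.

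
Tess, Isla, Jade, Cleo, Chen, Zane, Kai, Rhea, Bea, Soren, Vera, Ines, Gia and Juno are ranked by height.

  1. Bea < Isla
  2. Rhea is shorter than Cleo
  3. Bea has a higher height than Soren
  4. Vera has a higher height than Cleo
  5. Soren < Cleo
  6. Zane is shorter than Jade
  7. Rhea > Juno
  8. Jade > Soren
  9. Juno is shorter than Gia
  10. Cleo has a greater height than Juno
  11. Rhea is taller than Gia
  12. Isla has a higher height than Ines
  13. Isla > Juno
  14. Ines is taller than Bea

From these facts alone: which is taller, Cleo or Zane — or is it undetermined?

undetermined

Following every chain through Zane: above Zane we get Jade.
Cleo is not reached, and no chain runs the other way from Cleo to Zane.
So the given relations leave the order of Zane and Cleo undetermined.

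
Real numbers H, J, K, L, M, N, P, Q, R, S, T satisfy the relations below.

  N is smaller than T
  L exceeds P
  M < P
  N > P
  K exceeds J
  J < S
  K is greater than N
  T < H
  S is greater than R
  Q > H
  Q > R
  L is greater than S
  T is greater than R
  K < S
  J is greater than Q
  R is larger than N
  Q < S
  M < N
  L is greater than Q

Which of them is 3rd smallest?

Piecing the relations together gives one ordering: M < P < N < R < T < H < Q < J < K < S < L.
The 3rd smallest is N.

N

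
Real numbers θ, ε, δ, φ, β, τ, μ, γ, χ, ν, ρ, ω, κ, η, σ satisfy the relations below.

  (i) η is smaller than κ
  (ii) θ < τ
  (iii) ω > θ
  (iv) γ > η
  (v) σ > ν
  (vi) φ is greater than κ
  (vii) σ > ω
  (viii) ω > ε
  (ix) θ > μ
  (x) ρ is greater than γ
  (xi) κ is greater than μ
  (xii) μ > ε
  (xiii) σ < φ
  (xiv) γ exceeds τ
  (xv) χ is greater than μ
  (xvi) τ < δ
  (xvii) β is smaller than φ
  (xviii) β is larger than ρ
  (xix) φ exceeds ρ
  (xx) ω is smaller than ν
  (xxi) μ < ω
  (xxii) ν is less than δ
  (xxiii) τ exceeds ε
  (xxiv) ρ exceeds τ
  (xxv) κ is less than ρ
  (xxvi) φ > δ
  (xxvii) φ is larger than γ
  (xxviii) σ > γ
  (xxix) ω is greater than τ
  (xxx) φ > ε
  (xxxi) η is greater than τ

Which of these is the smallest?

ε

μ is not least since ε < μ; θ is not least since μ < θ; τ is not least since ε < τ; ω is not least since τ < ω; η is not least since τ < η; ν is not least since ω < ν; δ is not least since τ < δ; χ is not least since μ < χ; κ is not least since μ < κ; γ is not least since τ < γ; ρ is not least since κ < ρ; β is not least since ρ < β; σ is not least since ν < σ; φ is not least since κ < φ.
Only ε has nothing below it, so ε is the smallest.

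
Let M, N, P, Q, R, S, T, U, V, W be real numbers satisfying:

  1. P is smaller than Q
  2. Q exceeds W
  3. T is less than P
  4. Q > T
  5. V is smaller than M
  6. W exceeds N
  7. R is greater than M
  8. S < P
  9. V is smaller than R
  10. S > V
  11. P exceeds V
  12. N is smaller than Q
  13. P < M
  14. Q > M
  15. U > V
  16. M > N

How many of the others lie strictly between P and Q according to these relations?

The relations place P below Q. An element lies strictly between them when it is forced above P and also forced below Q.
Above P: {M, R}. Below Q: {N, V, S, T, W, M}.
Intersection: {M} — 1.

1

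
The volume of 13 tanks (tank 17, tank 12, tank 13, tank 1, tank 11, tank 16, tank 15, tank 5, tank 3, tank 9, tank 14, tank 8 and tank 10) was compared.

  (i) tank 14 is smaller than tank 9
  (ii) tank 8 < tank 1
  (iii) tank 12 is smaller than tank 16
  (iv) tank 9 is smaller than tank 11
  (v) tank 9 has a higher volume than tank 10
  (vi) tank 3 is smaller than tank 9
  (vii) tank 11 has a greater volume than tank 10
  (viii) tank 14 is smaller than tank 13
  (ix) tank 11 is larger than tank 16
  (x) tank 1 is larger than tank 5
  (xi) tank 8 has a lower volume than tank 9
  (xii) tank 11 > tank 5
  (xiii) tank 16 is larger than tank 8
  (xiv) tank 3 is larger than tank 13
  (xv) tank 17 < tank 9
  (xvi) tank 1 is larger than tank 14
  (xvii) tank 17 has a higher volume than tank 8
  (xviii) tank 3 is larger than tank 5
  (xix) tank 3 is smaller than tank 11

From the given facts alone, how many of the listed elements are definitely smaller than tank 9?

7

Directly below tank 9: tank 8, tank 17, tank 10, tank 14, tank 3.
One step further: tank 5, tank 13 (7 so far).
Nothing else is reachable below tank 9; 7 in all.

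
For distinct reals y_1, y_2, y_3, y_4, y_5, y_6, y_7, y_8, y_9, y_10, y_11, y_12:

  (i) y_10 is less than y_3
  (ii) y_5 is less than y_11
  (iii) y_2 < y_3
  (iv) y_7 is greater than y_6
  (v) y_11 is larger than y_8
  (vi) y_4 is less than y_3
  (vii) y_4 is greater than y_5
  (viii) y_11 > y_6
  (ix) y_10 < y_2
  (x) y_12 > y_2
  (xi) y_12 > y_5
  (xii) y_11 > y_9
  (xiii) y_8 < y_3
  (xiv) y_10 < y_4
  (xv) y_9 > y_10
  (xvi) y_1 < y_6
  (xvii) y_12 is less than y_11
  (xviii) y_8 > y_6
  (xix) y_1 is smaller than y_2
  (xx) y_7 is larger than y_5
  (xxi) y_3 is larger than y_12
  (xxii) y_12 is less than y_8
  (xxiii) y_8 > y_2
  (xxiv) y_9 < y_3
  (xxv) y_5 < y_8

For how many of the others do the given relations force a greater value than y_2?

4

From y_2 the given relations immediately reach y_12, y_8, y_3.
From those, y_11 — 4 in total.
No other element is forced above y_2 by the given relations, so the count is 4.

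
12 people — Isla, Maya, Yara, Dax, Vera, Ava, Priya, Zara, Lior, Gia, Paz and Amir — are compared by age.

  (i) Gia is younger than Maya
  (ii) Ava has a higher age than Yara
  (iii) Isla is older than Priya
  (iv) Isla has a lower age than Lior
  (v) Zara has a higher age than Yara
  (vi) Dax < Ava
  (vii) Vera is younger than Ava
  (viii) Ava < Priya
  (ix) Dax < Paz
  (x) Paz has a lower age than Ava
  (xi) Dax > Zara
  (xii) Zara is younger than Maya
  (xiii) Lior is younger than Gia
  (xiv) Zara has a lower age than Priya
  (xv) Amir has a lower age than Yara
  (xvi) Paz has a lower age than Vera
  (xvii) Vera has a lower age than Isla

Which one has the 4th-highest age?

Piecing the relations together gives one ordering: Amir < Yara < Zara < Dax < Paz < Vera < Ava < Priya < Isla < Lior < Gia < Maya.
The 4th largest is Isla.

Isla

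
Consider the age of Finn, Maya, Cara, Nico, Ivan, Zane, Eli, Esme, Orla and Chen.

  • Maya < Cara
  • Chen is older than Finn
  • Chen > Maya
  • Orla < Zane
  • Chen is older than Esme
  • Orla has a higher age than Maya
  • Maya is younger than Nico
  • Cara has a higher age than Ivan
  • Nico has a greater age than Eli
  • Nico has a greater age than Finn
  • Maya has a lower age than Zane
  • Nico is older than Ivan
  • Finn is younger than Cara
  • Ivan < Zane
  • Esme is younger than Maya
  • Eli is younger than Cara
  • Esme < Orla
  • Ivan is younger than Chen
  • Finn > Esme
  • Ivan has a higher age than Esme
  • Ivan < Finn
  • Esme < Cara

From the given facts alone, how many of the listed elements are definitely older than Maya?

5

Directly above Maya: Nico, Orla, Chen, Zane, Cara.
Nothing else is reachable above Maya; 5 in all.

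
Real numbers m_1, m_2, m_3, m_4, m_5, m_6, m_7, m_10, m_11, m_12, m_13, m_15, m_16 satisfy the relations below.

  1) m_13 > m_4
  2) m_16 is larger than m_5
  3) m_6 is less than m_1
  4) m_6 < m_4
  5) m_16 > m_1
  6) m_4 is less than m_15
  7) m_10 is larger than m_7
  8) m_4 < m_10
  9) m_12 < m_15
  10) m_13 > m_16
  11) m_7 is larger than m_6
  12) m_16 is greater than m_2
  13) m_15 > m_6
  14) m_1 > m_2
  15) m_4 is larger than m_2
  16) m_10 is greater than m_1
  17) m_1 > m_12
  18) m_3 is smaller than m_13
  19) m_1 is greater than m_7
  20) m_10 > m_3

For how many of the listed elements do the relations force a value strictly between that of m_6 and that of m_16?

2

The relations place m_6 below m_16. An element lies strictly between them when it is forced above m_6 and also forced below m_16.
Above m_6: {m_7, m_4, m_15, m_1, m_10, m_13}. Below m_16: {m_2, m_12, m_7, m_5, m_1}.
Intersection: {m_7, m_1} — 2.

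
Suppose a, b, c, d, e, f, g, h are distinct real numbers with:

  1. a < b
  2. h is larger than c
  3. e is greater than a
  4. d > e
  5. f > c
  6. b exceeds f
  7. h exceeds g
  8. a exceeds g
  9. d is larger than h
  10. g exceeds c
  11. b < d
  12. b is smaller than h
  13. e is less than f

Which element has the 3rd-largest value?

Chaining the given pairs: c < g < a < e < f < b < h < d.
The 3rd largest is b.

b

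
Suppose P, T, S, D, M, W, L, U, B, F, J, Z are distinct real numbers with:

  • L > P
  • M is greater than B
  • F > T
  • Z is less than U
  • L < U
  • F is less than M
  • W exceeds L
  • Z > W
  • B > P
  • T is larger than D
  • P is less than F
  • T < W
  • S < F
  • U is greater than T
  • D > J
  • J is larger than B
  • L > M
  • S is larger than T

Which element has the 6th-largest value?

F

The consecutive relations fix a unique order: P < B < J < D < T < S < F < M < L < W < Z < U.
The 6th largest is F.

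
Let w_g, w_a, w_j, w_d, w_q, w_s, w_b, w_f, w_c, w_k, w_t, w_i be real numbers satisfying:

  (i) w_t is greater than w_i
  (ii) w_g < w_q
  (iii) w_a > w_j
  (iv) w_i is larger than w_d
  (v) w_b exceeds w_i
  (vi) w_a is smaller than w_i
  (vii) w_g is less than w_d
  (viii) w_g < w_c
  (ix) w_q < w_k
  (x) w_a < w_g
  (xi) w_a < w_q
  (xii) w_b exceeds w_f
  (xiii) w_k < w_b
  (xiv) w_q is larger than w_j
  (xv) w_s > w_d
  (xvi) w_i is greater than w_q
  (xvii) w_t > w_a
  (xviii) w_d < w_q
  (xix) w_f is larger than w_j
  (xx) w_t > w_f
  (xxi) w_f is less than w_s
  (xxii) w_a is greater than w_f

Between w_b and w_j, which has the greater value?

w_b

w_j < w_f and w_f < w_a give w_j < w_a.
Then w_a < w_g extends the chain to w_g.
With w_g < w_d: w_j < w_f < w_a < w_g < w_d.
Then w_d < w_q extends the chain to w_q.
With w_q < w_k: w_j < w_f < w_a < w_g < w_d < w_q < w_k.
With w_k < w_b: w_j < w_f < w_a < w_g < w_d < w_q < w_k < w_b.
So w_j < w_b; w_b is the larger of the two.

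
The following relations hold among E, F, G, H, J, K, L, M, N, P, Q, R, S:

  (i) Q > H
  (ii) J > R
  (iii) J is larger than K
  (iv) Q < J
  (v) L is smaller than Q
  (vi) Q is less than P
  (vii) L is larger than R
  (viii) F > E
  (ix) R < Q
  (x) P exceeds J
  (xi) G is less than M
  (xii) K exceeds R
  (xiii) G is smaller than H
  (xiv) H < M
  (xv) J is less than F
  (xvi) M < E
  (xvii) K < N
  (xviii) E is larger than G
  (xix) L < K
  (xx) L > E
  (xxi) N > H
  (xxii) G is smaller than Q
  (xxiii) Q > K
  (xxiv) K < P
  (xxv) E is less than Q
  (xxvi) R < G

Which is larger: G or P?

Chaining the given relations: G < H < M < E < L < K < Q < J < P.
So G < P; P is the larger of the two.

P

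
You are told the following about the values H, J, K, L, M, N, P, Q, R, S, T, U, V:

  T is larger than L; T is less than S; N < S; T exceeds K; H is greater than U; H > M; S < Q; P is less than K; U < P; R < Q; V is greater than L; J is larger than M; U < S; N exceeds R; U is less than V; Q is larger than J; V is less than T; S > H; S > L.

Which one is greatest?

R is not greatest since R < N; U is not greatest since U < V; L is not greatest since L < S; V is not greatest since V < T; P is not greatest since P < K; M is not greatest since M < J; K is not greatest since K < T; T is not greatest since T < S; H is not greatest since H < S; N is not greatest since N < S; J is not greatest since J < Q; S is not greatest since S < Q.
Only Q has nothing above it, so Q is the greatest.

Q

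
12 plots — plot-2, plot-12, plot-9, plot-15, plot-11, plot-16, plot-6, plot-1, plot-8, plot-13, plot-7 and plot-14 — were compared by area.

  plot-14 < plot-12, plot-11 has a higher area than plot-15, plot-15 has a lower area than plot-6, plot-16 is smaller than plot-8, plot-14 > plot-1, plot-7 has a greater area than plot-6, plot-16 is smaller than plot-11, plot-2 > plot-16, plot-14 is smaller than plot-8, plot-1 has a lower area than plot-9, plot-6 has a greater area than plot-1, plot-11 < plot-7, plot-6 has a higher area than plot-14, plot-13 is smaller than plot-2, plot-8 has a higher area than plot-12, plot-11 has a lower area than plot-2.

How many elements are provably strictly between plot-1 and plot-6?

1

Chaining upward from plot-1 reaches: plot-14, plot-12, plot-9, plot-8, plot-7.
Chaining downward from plot-6 reaches: plot-14, plot-15.
Strictly between plot-1 and plot-6 are those in both lists: plot-14 — 1 element.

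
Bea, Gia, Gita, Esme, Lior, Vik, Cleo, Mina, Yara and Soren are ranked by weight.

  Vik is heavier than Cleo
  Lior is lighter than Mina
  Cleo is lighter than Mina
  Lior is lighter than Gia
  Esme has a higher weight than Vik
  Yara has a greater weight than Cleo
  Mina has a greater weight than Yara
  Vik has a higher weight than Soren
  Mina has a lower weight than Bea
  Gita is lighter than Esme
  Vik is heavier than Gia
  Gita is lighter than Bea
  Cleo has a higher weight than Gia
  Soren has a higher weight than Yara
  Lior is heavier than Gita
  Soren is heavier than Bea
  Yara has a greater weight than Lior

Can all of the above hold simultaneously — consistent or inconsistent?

The single ordering Gita < Lior < Gia < Cleo < Yara < Mina < Bea < Soren < Vik < Esme satisfies every listed relation, so no contradiction arises.

consistent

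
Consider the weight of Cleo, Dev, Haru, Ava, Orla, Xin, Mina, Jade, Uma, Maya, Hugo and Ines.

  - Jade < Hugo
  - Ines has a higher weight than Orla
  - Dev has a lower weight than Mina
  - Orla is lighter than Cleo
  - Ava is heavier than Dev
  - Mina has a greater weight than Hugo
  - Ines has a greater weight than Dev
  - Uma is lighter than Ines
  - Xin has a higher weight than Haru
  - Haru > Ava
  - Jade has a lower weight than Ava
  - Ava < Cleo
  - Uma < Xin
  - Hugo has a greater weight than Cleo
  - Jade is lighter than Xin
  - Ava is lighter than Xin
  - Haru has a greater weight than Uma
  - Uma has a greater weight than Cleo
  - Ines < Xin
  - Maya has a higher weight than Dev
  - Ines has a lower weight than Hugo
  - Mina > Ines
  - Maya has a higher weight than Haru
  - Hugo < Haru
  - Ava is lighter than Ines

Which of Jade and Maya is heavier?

Jade < Ava and Ava < Cleo give Jade < Cleo.
With Cleo < Uma: Jade < Ava < Cleo < Uma.
With Uma < Ines: Jade < Ava < Cleo < Uma < Ines.
With Ines < Hugo: Jade < Ava < Cleo < Uma < Ines < Hugo.
With Hugo < Haru: Jade < Ava < Cleo < Uma < Ines < Hugo < Haru.
With Haru < Maya: Jade < Ava < Cleo < Uma < Ines < Hugo < Haru < Maya.
So Jade < Maya; Maya is the heavier of the two.

Maya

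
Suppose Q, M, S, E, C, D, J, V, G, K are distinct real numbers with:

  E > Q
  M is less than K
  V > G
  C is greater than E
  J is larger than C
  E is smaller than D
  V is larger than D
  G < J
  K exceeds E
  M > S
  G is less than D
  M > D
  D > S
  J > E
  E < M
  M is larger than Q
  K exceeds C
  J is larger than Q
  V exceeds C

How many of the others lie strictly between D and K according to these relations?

Chaining upward from D reaches: M, V.
Chaining downward from K reaches: Q, S, E, G, M, C.
Strictly between D and K are those in both lists: M — 1 element.

1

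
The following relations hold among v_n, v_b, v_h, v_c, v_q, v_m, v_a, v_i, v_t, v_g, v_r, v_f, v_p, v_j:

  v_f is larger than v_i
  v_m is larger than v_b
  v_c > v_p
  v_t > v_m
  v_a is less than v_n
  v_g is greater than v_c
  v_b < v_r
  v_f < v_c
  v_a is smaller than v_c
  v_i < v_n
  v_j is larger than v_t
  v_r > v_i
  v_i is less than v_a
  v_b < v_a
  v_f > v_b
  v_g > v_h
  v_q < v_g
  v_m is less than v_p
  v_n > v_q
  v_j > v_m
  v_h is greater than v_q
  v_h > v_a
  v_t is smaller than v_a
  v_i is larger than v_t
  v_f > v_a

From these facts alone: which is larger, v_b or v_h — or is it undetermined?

v_h

v_b < v_m and v_m < v_t give v_b < v_t.
Then v_t < v_i extends the chain to v_i.
Then v_i < v_a extends the chain to v_a.
Then v_a < v_h extends the chain to v_h.
So v_h is larger.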